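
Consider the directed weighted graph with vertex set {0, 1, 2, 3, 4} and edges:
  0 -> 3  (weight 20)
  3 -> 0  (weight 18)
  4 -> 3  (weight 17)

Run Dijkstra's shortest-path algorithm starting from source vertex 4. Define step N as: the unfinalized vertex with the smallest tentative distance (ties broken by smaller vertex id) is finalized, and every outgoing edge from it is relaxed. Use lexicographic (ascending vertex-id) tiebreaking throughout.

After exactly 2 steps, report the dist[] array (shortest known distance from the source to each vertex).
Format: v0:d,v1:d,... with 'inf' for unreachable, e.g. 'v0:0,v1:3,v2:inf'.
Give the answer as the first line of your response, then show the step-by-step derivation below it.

v0:35,v1:inf,v2:inf,v3:17,v4:0

step 1: dist = v0:inf,v1:inf,v2:inf,v3:17,v4:0
step 2: dist = v0:35,v1:inf,v2:inf,v3:17,v4:0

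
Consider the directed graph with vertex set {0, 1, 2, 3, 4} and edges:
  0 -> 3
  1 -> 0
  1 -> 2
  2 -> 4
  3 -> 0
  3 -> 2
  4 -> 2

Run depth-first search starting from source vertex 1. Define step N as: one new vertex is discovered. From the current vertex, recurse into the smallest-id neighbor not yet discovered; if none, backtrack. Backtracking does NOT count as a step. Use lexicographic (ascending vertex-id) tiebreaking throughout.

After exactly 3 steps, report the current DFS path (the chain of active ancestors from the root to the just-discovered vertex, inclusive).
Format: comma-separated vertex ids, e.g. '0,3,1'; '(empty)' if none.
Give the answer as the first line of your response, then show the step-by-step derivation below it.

1,0,3

step 1: discover 1; path=1; order=1
step 2: discover 0; path=1>0; order=1,0
step 3: discover 3; path=1>0>3; order=1,0,3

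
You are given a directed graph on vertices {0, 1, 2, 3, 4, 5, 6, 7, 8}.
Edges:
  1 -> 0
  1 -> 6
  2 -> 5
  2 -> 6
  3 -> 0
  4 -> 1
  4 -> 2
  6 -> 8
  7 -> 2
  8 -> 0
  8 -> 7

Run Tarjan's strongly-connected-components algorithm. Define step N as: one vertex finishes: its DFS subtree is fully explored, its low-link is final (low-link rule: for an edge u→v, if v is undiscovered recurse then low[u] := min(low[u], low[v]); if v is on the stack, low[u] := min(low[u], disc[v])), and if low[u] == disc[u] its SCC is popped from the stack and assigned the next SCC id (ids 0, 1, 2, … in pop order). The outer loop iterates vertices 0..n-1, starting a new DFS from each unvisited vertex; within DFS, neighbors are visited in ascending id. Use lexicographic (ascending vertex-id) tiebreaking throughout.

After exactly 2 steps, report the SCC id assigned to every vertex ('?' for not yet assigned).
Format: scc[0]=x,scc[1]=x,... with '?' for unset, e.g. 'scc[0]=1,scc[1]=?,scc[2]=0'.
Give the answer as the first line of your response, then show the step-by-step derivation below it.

scc[0]=0,scc[1]=?,scc[2]=?,scc[3]=?,scc[4]=?,scc[5]=1,scc[6]=?,scc[7]=?,scc[8]=?

step 1: low=(low[0]=0,low[1]=?,low[2]=?,low[3]=?,low[4]=?,low[5]=?,low[6]=?,low[7]=?,low[8]=?); scc=(scc[0]=0,scc[1]=?,scc[2]=?,scc[3]=?,scc[4]=?,scc[5]=?,scc[6]=?,scc[7]=?,scc[8]=?)
step 2: low=(low[0]=0,low[1]=1,low[2]=5,low[3]=?,low[4]=?,low[5]=6,low[6]=2,low[7]=4,low[8]=3); scc=(scc[0]=0,scc[1]=?,scc[2]=?,scc[3]=?,scc[4]=?,scc[5]=1,scc[6]=?,scc[7]=?,scc[8]=?)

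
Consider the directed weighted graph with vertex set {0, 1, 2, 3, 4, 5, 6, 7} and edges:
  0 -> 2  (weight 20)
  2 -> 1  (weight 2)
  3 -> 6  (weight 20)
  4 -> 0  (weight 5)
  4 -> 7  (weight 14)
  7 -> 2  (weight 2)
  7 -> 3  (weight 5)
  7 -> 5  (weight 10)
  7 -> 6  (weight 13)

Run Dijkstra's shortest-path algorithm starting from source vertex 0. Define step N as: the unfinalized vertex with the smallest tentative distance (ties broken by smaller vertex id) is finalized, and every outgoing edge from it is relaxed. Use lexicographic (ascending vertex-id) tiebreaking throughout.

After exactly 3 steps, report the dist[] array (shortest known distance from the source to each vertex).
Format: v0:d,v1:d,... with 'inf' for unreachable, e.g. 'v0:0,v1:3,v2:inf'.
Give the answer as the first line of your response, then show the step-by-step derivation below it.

v0:0,v1:22,v2:20,v3:inf,v4:inf,v5:inf,v6:inf,v7:inf

step 1: dist = v0:0,v1:inf,v2:20,v3:inf,v4:inf,v5:inf,v6:inf,v7:inf
step 2: dist = v0:0,v1:22,v2:20,v3:inf,v4:inf,v5:inf,v6:inf,v7:inf
step 3: dist = v0:0,v1:22,v2:20,v3:inf,v4:inf,v5:inf,v6:inf,v7:inf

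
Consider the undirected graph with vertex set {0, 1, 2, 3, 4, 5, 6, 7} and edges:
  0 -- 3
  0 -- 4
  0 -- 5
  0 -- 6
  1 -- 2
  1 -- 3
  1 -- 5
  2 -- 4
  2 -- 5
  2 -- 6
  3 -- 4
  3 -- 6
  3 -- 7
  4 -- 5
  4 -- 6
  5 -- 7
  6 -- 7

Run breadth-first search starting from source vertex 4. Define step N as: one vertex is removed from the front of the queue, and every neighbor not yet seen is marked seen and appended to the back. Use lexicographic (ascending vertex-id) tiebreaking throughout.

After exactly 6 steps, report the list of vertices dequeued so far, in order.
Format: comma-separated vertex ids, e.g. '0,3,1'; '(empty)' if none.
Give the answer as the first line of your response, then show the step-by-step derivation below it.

4,0,2,3,5,6

step 1: dequeue 4; queue=[0,2,3,5,6]; order=4
step 2: dequeue 0; queue=[2,3,5,6]; order=4,0
step 3: dequeue 2; queue=[3,5,6,1]; order=4,0,2
step 4: dequeue 3; queue=[5,6,1,7]; order=4,0,2,3
step 5: dequeue 5; queue=[6,1,7]; order=4,0,2,3,5
step 6: dequeue 6; queue=[1,7]; order=4,0,2,3,5,6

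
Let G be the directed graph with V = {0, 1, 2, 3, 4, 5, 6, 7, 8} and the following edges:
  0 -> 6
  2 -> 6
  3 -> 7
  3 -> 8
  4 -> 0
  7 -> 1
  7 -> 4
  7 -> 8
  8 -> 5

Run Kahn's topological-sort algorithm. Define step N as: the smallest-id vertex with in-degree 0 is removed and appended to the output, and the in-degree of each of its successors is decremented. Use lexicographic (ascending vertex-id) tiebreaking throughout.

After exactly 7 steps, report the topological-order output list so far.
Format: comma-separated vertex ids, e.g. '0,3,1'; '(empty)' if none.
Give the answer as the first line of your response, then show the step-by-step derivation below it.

2,3,7,1,4,0,6

step 1: output 2; order=[2]; indeg=(1,1,0,0,1,1,1,1,2)
step 2: output 3; order=[2,3]; indeg=(1,1,0,0,1,1,1,0,1)
step 3: output 7; order=[2,3,7]; indeg=(1,0,0,0,0,1,1,0,0)
step 4: output 1; order=[2,3,7,1]; indeg=(1,0,0,0,0,1,1,0,0)
step 5: output 4; order=[2,3,7,1,4]; indeg=(0,0,0,0,0,1,1,0,0)
step 6: output 0; order=[2,3,7,1,4,0]; indeg=(0,0,0,0,0,1,0,0,0)
step 7: output 6; order=[2,3,7,1,4,0,6]; indeg=(0,0,0,0,0,1,0,0,0)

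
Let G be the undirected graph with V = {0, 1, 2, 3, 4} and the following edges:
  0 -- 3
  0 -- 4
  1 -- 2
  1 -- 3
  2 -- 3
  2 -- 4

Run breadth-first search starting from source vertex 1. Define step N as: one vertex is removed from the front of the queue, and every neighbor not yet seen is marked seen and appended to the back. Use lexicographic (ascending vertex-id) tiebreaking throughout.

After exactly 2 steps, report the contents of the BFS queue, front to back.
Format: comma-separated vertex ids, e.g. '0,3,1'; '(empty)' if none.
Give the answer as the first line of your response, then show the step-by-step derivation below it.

3,4

step 1: dequeue 1; queue=[2,3]; order=1
step 2: dequeue 2; queue=[3,4]; order=1,2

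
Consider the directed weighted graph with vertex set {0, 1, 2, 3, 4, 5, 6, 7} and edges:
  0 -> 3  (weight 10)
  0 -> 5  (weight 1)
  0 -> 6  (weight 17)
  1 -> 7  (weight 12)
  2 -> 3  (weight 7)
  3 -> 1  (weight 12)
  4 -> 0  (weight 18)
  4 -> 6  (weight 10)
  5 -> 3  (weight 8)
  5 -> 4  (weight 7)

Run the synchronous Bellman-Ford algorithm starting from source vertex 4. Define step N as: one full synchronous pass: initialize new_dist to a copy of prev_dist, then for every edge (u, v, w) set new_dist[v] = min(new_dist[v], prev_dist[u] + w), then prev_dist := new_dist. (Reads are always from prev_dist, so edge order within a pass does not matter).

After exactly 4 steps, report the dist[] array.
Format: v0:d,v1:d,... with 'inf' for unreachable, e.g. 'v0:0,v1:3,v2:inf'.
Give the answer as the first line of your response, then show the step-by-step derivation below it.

v0:18,v1:39,v2:inf,v3:27,v4:0,v5:19,v6:10,v7:52

step 1: dist = v0:18,v1:inf,v2:inf,v3:inf,v4:0,v5:inf,v6:10,v7:inf
step 2: dist = v0:18,v1:inf,v2:inf,v3:28,v4:0,v5:19,v6:10,v7:inf
step 3: dist = v0:18,v1:40,v2:inf,v3:27,v4:0,v5:19,v6:10,v7:inf
step 4: dist = v0:18,v1:39,v2:inf,v3:27,v4:0,v5:19,v6:10,v7:52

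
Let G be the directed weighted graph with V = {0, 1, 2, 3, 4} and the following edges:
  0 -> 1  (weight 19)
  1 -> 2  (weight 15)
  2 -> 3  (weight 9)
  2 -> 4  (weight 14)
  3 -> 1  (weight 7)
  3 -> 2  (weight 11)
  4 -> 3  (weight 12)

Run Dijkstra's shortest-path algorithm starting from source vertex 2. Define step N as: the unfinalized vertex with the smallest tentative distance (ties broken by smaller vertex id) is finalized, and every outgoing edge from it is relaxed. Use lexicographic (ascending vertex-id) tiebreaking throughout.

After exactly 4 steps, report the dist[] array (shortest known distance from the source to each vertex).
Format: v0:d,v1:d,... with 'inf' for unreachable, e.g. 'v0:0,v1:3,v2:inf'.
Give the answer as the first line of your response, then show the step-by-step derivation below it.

v0:inf,v1:16,v2:0,v3:9,v4:14

step 1: dist = v0:inf,v1:inf,v2:0,v3:9,v4:14
step 2: dist = v0:inf,v1:16,v2:0,v3:9,v4:14
step 3: dist = v0:inf,v1:16,v2:0,v3:9,v4:14
step 4: dist = v0:inf,v1:16,v2:0,v3:9,v4:14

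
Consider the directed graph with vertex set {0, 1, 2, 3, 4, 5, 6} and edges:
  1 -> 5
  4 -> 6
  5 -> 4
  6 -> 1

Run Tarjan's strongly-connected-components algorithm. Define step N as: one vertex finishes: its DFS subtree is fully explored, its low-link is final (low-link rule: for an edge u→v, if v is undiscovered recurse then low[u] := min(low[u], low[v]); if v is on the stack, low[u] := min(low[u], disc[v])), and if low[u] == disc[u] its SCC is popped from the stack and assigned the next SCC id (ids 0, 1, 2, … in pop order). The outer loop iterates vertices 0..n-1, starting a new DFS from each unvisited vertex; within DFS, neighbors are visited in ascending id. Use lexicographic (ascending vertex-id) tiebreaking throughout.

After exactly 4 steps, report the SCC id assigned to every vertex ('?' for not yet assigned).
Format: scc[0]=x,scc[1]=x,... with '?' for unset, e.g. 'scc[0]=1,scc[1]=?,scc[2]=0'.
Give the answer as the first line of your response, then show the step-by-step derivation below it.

scc[0]=0,scc[1]=?,scc[2]=?,scc[3]=?,scc[4]=?,scc[5]=?,scc[6]=?

step 1: low=(low[0]=0,low[1]=?,low[2]=?,low[3]=?,low[4]=?,low[5]=?,low[6]=?); scc=(scc[0]=0,scc[1]=?,scc[2]=?,scc[3]=?,scc[4]=?,scc[5]=?,scc[6]=?)
step 2: low=(low[0]=0,low[1]=1,low[2]=?,low[3]=?,low[4]=3,low[5]=2,low[6]=1); scc=(scc[0]=0,scc[1]=?,scc[2]=?,scc[3]=?,scc[4]=?,scc[5]=?,scc[6]=?)
step 3: low=(low[0]=0,low[1]=1,low[2]=?,low[3]=?,low[4]=1,low[5]=2,low[6]=1); scc=(scc[0]=0,scc[1]=?,scc[2]=?,scc[3]=?,scc[4]=?,scc[5]=?,scc[6]=?)
step 4: low=(low[0]=0,low[1]=1,low[2]=?,low[3]=?,low[4]=1,low[5]=1,low[6]=1); scc=(scc[0]=0,scc[1]=?,scc[2]=?,scc[3]=?,scc[4]=?,scc[5]=?,scc[6]=?)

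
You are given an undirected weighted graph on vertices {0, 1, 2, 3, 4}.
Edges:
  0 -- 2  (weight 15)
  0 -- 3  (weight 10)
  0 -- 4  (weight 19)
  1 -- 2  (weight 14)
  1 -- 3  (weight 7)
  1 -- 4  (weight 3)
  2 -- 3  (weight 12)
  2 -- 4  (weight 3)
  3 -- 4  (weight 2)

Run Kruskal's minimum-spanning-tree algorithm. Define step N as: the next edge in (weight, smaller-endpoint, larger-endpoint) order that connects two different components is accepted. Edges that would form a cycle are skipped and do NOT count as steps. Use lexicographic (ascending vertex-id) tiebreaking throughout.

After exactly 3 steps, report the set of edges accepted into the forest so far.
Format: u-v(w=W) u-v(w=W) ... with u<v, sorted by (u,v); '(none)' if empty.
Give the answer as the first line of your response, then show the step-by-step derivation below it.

1-4(w=3) 2-4(w=3) 3-4(w=2)

step 1: add edge 3-4 (w=2); MST = {3-4(w=2)}
step 2: add edge 1-4 (w=3); MST = {1-4(w=3) 3-4(w=2)}
step 3: add edge 2-4 (w=3); MST = {1-4(w=3) 2-4(w=3) 3-4(w=2)}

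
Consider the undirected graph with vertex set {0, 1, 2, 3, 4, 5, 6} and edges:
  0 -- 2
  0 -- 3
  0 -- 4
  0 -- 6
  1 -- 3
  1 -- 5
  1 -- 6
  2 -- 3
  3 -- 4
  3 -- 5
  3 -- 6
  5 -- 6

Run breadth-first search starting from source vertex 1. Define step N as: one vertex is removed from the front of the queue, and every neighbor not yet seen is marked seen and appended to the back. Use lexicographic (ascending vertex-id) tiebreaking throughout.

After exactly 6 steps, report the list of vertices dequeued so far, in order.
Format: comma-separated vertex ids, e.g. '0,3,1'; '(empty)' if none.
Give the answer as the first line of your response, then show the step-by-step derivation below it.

1,3,5,6,0,2

step 1: dequeue 1; queue=[3,5,6]; order=1
step 2: dequeue 3; queue=[5,6,0,2,4]; order=1,3
step 3: dequeue 5; queue=[6,0,2,4]; order=1,3,5
step 4: dequeue 6; queue=[0,2,4]; order=1,3,5,6
step 5: dequeue 0; queue=[2,4]; order=1,3,5,6,0
step 6: dequeue 2; queue=[4]; order=1,3,5,6,0,2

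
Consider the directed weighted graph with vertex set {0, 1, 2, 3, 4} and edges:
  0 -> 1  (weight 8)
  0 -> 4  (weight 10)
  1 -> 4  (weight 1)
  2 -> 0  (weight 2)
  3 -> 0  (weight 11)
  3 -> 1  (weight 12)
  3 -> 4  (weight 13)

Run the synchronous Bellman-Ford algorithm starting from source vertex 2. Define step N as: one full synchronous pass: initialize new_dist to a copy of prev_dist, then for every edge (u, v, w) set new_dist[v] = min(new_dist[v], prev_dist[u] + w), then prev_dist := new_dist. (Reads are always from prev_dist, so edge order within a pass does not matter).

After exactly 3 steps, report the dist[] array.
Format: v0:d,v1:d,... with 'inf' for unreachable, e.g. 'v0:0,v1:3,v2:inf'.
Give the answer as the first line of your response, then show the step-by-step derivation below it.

v0:2,v1:10,v2:0,v3:inf,v4:11

step 1: dist = v0:2,v1:inf,v2:0,v3:inf,v4:inf
step 2: dist = v0:2,v1:10,v2:0,v3:inf,v4:12
step 3: dist = v0:2,v1:10,v2:0,v3:inf,v4:11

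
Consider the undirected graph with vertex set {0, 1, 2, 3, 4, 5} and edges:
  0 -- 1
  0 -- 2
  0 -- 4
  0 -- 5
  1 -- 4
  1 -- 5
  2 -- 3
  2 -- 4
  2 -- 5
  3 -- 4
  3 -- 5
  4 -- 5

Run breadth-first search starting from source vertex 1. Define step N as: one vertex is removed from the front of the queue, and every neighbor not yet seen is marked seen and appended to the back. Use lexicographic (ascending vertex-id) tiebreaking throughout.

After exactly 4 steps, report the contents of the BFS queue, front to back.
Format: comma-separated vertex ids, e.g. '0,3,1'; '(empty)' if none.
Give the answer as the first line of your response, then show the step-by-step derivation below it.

2,3

step 1: dequeue 1; queue=[0,4,5]; order=1
step 2: dequeue 0; queue=[4,5,2]; order=1,0
step 3: dequeue 4; queue=[5,2,3]; order=1,0,4
step 4: dequeue 5; queue=[2,3]; order=1,0,4,5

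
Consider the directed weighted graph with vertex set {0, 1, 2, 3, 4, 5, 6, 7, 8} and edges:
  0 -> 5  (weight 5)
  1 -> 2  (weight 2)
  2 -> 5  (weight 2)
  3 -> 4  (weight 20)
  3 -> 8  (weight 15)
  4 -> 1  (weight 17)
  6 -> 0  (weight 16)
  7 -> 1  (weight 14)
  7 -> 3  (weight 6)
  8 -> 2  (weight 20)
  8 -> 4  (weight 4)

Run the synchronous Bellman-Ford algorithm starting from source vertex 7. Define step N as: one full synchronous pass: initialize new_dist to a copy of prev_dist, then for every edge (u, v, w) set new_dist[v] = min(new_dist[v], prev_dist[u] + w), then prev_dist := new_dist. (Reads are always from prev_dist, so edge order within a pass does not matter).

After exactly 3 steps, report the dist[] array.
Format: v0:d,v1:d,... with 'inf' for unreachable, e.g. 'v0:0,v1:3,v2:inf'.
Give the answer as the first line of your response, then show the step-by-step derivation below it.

v0:inf,v1:14,v2:16,v3:6,v4:25,v5:18,v6:inf,v7:0,v8:21

step 1: dist = v0:inf,v1:14,v2:inf,v3:6,v4:inf,v5:inf,v6:inf,v7:0,v8:inf
step 2: dist = v0:inf,v1:14,v2:16,v3:6,v4:26,v5:inf,v6:inf,v7:0,v8:21
step 3: dist = v0:inf,v1:14,v2:16,v3:6,v4:25,v5:18,v6:inf,v7:0,v8:21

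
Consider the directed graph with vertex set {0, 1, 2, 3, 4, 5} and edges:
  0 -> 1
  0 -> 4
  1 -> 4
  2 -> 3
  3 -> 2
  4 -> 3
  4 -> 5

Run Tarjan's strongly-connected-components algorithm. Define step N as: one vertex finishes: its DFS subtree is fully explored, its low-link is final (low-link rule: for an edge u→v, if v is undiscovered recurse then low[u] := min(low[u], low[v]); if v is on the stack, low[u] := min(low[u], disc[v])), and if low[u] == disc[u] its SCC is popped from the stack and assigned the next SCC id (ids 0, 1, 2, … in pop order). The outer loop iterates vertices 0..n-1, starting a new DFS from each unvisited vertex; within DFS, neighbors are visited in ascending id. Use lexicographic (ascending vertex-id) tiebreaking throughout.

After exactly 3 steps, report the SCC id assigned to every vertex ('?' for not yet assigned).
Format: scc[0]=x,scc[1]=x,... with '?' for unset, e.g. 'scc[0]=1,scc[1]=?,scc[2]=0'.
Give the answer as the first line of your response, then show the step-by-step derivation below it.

scc[0]=?,scc[1]=?,scc[2]=0,scc[3]=0,scc[4]=?,scc[5]=1

step 1: low=(low[0]=0,low[1]=1,low[2]=3,low[3]=3,low[4]=2,low[5]=?); scc=(scc[0]=?,scc[1]=?,scc[2]=?,scc[3]=?,scc[4]=?,scc[5]=?)
step 2: low=(low[0]=0,low[1]=1,low[2]=3,low[3]=3,low[4]=2,low[5]=?); scc=(scc[0]=?,scc[1]=?,scc[2]=0,scc[3]=0,scc[4]=?,scc[5]=?)
step 3: low=(low[0]=0,low[1]=1,low[2]=3,low[3]=3,low[4]=2,low[5]=5); scc=(scc[0]=?,scc[1]=?,scc[2]=0,scc[3]=0,scc[4]=?,scc[5]=1)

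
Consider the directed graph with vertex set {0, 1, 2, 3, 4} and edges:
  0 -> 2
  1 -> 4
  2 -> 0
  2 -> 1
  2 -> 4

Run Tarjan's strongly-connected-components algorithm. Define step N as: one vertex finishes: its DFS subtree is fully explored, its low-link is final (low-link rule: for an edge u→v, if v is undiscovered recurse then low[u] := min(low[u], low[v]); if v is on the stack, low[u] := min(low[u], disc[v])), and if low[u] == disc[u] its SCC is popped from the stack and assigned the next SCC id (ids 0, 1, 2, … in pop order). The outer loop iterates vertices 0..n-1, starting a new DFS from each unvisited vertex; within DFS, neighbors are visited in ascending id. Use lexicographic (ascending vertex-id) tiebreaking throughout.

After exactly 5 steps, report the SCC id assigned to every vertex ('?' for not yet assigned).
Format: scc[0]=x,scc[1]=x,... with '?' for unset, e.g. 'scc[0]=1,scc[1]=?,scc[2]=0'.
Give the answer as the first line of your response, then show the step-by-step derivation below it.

scc[0]=2,scc[1]=1,scc[2]=2,scc[3]=3,scc[4]=0

step 1: low=(low[0]=0,low[1]=2,low[2]=0,low[3]=?,low[4]=3); scc=(scc[0]=?,scc[1]=?,scc[2]=?,scc[3]=?,scc[4]=0)
step 2: low=(low[0]=0,low[1]=2,low[2]=0,low[3]=?,low[4]=3); scc=(scc[0]=?,scc[1]=1,scc[2]=?,scc[3]=?,scc[4]=0)
step 3: low=(low[0]=0,low[1]=2,low[2]=0,low[3]=?,low[4]=3); scc=(scc[0]=?,scc[1]=1,scc[2]=?,scc[3]=?,scc[4]=0)
step 4: low=(low[0]=0,low[1]=2,low[2]=0,low[3]=?,low[4]=3); scc=(scc[0]=2,scc[1]=1,scc[2]=2,scc[3]=?,scc[4]=0)
step 5: low=(low[0]=0,low[1]=2,low[2]=0,low[3]=4,low[4]=3); scc=(scc[0]=2,scc[1]=1,scc[2]=2,scc[3]=3,scc[4]=0)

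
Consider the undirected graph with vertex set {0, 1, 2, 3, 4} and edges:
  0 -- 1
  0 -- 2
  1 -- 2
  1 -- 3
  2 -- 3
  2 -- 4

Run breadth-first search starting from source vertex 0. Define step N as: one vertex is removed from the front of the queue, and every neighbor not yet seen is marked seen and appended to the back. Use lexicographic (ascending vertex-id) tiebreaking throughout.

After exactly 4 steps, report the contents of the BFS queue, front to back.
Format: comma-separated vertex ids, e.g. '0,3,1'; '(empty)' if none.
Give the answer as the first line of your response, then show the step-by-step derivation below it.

4

step 1: dequeue 0; queue=[1,2]; order=0
step 2: dequeue 1; queue=[2,3]; order=0,1
step 3: dequeue 2; queue=[3,4]; order=0,1,2
step 4: dequeue 3; queue=[4]; order=0,1,2,3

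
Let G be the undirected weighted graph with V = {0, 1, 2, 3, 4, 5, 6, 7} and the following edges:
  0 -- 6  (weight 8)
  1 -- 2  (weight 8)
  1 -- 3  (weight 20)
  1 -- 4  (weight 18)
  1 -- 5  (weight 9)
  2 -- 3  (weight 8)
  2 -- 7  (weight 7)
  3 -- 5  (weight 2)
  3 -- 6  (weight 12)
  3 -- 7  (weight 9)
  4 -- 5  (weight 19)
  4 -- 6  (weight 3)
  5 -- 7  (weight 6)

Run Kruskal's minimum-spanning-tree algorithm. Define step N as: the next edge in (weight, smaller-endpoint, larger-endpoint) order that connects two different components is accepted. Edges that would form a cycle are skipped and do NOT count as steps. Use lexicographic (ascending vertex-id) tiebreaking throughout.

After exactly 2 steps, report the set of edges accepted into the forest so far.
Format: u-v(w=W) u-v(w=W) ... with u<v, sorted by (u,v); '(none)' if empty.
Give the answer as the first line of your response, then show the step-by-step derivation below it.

3-5(w=2) 4-6(w=3)

step 1: add edge 3-5 (w=2); MST = {3-5(w=2)}
step 2: add edge 4-6 (w=3); MST = {3-5(w=2) 4-6(w=3)}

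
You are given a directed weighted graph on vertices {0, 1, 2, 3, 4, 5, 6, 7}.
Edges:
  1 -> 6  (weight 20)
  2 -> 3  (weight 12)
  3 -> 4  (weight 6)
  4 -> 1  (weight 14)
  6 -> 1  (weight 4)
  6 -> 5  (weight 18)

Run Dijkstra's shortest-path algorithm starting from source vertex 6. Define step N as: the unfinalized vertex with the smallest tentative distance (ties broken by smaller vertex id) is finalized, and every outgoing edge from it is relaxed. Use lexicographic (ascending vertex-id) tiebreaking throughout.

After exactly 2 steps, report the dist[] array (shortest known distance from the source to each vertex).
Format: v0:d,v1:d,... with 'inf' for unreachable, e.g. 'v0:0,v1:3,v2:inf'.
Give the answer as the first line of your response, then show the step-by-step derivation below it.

v0:inf,v1:4,v2:inf,v3:inf,v4:inf,v5:18,v6:0,v7:inf

step 1: dist = v0:inf,v1:4,v2:inf,v3:inf,v4:inf,v5:18,v6:0,v7:inf
step 2: dist = v0:inf,v1:4,v2:inf,v3:inf,v4:inf,v5:18,v6:0,v7:inf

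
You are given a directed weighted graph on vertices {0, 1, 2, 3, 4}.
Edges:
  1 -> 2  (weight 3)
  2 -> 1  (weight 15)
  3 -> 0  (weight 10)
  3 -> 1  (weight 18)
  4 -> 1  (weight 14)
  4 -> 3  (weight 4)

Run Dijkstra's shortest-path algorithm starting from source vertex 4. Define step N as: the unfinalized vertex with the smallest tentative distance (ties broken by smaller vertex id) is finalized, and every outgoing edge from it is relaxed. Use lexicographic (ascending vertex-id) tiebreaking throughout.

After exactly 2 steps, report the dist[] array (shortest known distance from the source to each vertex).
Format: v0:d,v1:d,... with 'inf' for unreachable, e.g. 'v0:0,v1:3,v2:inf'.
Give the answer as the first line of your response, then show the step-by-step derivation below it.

v0:14,v1:14,v2:inf,v3:4,v4:0

step 1: dist = v0:inf,v1:14,v2:inf,v3:4,v4:0
step 2: dist = v0:14,v1:14,v2:inf,v3:4,v4:0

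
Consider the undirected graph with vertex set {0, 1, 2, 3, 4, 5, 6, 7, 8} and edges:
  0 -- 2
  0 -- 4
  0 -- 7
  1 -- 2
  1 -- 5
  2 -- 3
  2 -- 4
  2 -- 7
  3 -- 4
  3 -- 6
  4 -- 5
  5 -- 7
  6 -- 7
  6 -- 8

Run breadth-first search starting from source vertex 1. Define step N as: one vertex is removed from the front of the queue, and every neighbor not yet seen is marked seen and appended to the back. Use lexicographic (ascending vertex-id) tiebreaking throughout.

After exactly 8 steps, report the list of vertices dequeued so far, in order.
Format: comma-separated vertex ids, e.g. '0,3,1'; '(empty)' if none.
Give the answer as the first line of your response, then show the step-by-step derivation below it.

1,2,5,0,3,4,7,6

step 1: dequeue 1; queue=[2,5]; order=1
step 2: dequeue 2; queue=[5,0,3,4,7]; order=1,2
step 3: dequeue 5; queue=[0,3,4,7]; order=1,2,5
step 4: dequeue 0; queue=[3,4,7]; order=1,2,5,0
step 5: dequeue 3; queue=[4,7,6]; order=1,2,5,0,3
step 6: dequeue 4; queue=[7,6]; order=1,2,5,0,3,4
step 7: dequeue 7; queue=[6]; order=1,2,5,0,3,4,7
step 8: dequeue 6; queue=[8]; order=1,2,5,0,3,4,7,6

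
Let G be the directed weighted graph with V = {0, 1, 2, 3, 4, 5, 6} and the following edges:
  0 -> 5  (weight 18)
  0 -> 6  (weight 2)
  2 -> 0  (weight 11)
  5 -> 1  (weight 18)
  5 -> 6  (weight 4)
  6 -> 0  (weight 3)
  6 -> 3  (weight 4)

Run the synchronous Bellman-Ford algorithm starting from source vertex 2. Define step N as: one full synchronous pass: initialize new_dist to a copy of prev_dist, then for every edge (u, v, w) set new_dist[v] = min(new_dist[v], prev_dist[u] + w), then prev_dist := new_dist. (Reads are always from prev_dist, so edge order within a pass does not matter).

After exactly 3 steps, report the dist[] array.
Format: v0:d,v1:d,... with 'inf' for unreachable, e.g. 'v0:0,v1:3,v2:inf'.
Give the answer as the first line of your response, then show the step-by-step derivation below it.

v0:11,v1:47,v2:0,v3:17,v4:inf,v5:29,v6:13

step 1: dist = v0:11,v1:inf,v2:0,v3:inf,v4:inf,v5:inf,v6:inf
step 2: dist = v0:11,v1:inf,v2:0,v3:inf,v4:inf,v5:29,v6:13
step 3: dist = v0:11,v1:47,v2:0,v3:17,v4:inf,v5:29,v6:13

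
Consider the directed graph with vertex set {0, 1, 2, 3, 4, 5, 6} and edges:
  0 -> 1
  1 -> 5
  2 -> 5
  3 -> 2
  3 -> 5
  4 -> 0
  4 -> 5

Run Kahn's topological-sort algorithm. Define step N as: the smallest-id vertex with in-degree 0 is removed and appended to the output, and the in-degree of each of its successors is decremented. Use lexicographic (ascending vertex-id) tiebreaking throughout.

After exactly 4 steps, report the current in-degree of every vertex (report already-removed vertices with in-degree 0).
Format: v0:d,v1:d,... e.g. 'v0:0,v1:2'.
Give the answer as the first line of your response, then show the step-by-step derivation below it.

v0:0,v1:0,v2:0,v3:0,v4:0,v5:1,v6:0

step 1: output 3; order=[3]; indeg=(1,1,0,0,0,3,0)
step 2: output 2; order=[3,2]; indeg=(1,1,0,0,0,2,0)
step 3: output 4; order=[3,2,4]; indeg=(0,1,0,0,0,1,0)
step 4: output 0; order=[3,2,4,0]; indeg=(0,0,0,0,0,1,0)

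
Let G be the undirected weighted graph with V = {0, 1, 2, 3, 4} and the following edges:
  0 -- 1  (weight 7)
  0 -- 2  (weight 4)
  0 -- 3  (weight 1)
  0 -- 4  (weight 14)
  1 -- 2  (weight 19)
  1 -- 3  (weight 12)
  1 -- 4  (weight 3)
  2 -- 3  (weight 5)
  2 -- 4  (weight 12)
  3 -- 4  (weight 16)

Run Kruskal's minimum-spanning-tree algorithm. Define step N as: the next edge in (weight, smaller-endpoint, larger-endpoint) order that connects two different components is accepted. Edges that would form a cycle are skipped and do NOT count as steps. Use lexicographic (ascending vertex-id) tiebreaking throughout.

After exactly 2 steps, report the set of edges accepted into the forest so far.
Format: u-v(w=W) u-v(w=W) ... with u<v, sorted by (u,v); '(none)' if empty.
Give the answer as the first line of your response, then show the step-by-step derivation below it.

0-3(w=1) 1-4(w=3)

step 1: add edge 0-3 (w=1); MST = {0-3(w=1)}
step 2: add edge 1-4 (w=3); MST = {0-3(w=1) 1-4(w=3)}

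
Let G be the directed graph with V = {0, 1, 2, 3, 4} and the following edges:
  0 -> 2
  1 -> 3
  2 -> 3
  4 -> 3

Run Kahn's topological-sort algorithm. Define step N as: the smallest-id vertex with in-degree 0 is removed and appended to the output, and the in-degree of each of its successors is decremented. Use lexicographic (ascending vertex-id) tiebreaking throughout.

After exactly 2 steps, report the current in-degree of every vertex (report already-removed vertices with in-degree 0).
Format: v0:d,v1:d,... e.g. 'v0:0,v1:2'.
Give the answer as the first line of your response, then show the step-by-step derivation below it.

v0:0,v1:0,v2:0,v3:2,v4:0

step 1: output 0; order=[0]; indeg=(0,0,0,3,0)
step 2: output 1; order=[0,1]; indeg=(0,0,0,2,0)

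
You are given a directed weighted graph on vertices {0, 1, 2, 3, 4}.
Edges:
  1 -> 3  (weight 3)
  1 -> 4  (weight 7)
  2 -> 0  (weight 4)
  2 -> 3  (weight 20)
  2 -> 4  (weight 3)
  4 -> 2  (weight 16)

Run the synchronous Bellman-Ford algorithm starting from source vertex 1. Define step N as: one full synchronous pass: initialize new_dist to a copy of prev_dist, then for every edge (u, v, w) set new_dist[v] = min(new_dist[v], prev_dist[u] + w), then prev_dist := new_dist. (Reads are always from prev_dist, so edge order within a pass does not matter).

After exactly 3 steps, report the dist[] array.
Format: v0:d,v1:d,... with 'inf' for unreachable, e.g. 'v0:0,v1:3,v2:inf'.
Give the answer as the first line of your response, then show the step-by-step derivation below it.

v0:27,v1:0,v2:23,v3:3,v4:7

step 1: dist = v0:inf,v1:0,v2:inf,v3:3,v4:7
step 2: dist = v0:inf,v1:0,v2:23,v3:3,v4:7
step 3: dist = v0:27,v1:0,v2:23,v3:3,v4:7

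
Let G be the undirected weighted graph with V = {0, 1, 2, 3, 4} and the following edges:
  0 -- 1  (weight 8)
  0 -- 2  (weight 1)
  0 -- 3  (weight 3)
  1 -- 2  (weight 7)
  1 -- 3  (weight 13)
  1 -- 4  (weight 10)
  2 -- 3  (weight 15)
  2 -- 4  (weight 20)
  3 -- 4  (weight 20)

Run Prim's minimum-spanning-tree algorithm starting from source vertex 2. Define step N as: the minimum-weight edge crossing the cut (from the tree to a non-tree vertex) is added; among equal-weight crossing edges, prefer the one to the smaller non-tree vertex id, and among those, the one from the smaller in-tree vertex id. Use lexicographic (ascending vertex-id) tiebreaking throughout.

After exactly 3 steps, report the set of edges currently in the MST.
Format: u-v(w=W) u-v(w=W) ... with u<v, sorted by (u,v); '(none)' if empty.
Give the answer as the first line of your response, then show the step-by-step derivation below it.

0-2(w=1) 0-3(w=3) 1-2(w=7)

step 1: add edge 0-2 (w=1); MST = {0-2(w=1)}
step 2: add edge 0-3 (w=3); MST = {0-2(w=1) 0-3(w=3)}
step 3: add edge 1-2 (w=7); MST = {0-2(w=1) 0-3(w=3) 1-2(w=7)}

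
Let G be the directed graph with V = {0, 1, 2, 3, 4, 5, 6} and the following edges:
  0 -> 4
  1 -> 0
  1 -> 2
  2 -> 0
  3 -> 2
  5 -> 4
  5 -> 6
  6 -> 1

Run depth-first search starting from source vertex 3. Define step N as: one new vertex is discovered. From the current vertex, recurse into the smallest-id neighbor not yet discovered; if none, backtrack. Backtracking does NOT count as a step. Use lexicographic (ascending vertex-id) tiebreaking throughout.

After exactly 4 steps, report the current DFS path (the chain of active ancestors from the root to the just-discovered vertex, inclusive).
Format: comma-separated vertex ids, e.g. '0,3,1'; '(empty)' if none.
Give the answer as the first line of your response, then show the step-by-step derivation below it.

3,2,0,4

step 1: discover 3; path=3; order=3
step 2: discover 2; path=3>2; order=3,2
step 3: discover 0; path=3>2>0; order=3,2,0
step 4: discover 4; path=3>2>0>4; order=3,2,0,4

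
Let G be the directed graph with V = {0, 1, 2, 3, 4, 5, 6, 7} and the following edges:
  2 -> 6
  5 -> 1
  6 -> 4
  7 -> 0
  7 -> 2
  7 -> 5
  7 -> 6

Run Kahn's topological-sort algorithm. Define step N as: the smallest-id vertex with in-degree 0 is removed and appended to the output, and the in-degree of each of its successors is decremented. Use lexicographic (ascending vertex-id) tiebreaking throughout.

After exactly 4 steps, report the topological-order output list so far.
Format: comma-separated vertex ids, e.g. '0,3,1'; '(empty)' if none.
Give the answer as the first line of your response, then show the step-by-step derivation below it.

3,7,0,2

step 1: output 3; order=[3]; indeg=(1,1,1,0,1,1,2,0)
step 2: output 7; order=[3,7]; indeg=(0,1,0,0,1,0,1,0)
step 3: output 0; order=[3,7,0]; indeg=(0,1,0,0,1,0,1,0)
step 4: output 2; order=[3,7,0,2]; indeg=(0,1,0,0,1,0,0,0)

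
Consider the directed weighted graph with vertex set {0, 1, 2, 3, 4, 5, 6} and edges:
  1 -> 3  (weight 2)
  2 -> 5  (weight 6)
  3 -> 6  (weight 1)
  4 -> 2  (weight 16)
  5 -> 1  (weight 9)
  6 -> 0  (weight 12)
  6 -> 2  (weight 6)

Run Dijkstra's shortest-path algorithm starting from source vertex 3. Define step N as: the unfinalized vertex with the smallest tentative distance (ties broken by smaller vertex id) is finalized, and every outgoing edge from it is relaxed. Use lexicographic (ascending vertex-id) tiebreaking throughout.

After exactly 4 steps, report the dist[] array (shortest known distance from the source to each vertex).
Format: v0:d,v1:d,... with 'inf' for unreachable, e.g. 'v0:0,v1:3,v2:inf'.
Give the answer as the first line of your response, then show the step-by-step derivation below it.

v0:13,v1:inf,v2:7,v3:0,v4:inf,v5:13,v6:1

step 1: dist = v0:inf,v1:inf,v2:inf,v3:0,v4:inf,v5:inf,v6:1
step 2: dist = v0:13,v1:inf,v2:7,v3:0,v4:inf,v5:inf,v6:1
step 3: dist = v0:13,v1:inf,v2:7,v3:0,v4:inf,v5:13,v6:1
step 4: dist = v0:13,v1:inf,v2:7,v3:0,v4:inf,v5:13,v6:1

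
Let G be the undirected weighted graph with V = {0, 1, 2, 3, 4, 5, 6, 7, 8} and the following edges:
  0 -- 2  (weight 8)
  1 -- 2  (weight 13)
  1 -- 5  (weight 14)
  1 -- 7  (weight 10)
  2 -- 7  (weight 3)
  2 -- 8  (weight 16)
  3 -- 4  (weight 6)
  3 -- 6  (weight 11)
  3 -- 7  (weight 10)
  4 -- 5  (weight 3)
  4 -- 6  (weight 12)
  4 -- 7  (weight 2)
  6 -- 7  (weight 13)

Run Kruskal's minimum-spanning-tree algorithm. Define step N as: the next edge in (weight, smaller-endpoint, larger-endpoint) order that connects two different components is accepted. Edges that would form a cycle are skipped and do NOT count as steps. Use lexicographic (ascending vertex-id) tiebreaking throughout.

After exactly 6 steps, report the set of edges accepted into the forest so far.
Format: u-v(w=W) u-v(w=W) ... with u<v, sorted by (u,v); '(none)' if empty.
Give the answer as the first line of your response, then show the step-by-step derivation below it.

0-2(w=8) 1-7(w=10) 2-7(w=3) 3-4(w=6) 4-5(w=3) 4-7(w=2)

step 1: add edge 4-7 (w=2); MST = {4-7(w=2)}
step 2: add edge 2-7 (w=3); MST = {2-7(w=3) 4-7(w=2)}
step 3: add edge 4-5 (w=3); MST = {2-7(w=3) 4-5(w=3) 4-7(w=2)}
step 4: add edge 3-4 (w=6); MST = {2-7(w=3) 3-4(w=6) 4-5(w=3) 4-7(w=2)}
step 5: add edge 0-2 (w=8); MST = {0-2(w=8) 2-7(w=3) 3-4(w=6) 4-5(w=3) 4-7(w=2)}
step 6: add edge 1-7 (w=10); MST = {0-2(w=8) 1-7(w=10) 2-7(w=3) 3-4(w=6) 4-5(w=3) 4-7(w=2)}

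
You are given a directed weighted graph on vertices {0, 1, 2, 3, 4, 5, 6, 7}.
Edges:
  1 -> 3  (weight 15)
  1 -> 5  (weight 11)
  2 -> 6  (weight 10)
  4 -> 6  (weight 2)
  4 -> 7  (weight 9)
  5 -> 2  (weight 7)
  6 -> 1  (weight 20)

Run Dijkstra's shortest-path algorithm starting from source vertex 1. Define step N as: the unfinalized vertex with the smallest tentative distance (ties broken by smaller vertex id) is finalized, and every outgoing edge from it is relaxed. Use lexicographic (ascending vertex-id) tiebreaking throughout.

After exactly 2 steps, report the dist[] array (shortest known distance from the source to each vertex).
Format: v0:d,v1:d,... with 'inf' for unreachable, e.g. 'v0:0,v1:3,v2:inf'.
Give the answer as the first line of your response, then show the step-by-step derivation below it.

v0:inf,v1:0,v2:18,v3:15,v4:inf,v5:11,v6:inf,v7:inf

step 1: dist = v0:inf,v1:0,v2:inf,v3:15,v4:inf,v5:11,v6:inf,v7:inf
step 2: dist = v0:inf,v1:0,v2:18,v3:15,v4:inf,v5:11,v6:inf,v7:inf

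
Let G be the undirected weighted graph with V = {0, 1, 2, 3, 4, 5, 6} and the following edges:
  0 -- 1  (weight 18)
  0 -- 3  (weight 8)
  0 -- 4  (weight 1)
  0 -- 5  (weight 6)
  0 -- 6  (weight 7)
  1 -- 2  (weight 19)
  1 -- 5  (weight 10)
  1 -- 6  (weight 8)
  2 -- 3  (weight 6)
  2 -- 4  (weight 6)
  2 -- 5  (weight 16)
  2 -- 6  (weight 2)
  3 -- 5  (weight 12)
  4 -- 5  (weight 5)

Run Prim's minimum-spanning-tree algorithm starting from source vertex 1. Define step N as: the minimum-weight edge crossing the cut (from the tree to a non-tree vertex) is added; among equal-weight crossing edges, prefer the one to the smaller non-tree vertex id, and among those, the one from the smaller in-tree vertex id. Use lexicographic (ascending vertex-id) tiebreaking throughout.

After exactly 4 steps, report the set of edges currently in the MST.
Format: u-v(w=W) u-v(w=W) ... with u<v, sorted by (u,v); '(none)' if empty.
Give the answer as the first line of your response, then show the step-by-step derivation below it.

1-6(w=8) 2-3(w=6) 2-4(w=6) 2-6(w=2)

step 1: add edge 1-6 (w=8); MST = {1-6(w=8)}
step 2: add edge 2-6 (w=2); MST = {1-6(w=8) 2-6(w=2)}
step 3: add edge 2-3 (w=6); MST = {1-6(w=8) 2-3(w=6) 2-6(w=2)}
step 4: add edge 2-4 (w=6); MST = {1-6(w=8) 2-3(w=6) 2-4(w=6) 2-6(w=2)}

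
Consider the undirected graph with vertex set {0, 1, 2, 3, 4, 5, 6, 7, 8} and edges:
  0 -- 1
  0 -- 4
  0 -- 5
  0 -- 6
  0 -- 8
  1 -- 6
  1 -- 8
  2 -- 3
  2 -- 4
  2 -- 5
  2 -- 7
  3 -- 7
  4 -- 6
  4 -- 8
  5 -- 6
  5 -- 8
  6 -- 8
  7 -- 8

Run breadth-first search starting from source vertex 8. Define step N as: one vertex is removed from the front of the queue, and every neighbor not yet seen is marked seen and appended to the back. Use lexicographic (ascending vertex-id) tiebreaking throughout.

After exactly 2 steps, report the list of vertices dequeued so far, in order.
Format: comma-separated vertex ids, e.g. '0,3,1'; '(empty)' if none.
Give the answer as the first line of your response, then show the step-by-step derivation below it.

8,0

step 1: dequeue 8; queue=[0,1,4,5,6,7]; order=8
step 2: dequeue 0; queue=[1,4,5,6,7]; order=8,0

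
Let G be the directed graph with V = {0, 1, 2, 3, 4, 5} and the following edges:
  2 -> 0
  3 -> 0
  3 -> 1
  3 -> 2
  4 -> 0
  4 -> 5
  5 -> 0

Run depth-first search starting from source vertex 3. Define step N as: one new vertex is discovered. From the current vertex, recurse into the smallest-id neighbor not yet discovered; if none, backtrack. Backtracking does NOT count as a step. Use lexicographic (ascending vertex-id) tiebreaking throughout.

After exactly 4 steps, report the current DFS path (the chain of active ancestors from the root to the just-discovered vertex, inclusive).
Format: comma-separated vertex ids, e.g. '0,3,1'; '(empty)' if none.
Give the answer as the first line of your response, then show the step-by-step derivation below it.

3,2

step 1: discover 3; path=3; order=3
step 2: discover 0; path=3>0; order=3,0
step 3: discover 1; path=3>1; order=3,0,1
step 4: discover 2; path=3>2; order=3,0,1,2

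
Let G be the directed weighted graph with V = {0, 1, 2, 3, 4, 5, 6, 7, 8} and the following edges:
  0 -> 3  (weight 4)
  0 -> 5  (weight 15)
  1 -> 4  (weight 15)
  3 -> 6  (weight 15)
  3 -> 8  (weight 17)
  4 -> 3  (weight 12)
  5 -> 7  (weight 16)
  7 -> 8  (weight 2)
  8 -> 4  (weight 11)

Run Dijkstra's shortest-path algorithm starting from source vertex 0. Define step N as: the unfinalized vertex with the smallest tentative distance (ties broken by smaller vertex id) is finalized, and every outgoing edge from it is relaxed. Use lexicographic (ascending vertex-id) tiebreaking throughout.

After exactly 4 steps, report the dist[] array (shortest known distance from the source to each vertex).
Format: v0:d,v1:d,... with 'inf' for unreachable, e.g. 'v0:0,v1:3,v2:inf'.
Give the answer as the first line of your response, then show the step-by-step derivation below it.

v0:0,v1:inf,v2:inf,v3:4,v4:inf,v5:15,v6:19,v7:31,v8:21

step 1: dist = v0:0,v1:inf,v2:inf,v3:4,v4:inf,v5:15,v6:inf,v7:inf,v8:inf
step 2: dist = v0:0,v1:inf,v2:inf,v3:4,v4:inf,v5:15,v6:19,v7:inf,v8:21
step 3: dist = v0:0,v1:inf,v2:inf,v3:4,v4:inf,v5:15,v6:19,v7:31,v8:21
step 4: dist = v0:0,v1:inf,v2:inf,v3:4,v4:inf,v5:15,v6:19,v7:31,v8:21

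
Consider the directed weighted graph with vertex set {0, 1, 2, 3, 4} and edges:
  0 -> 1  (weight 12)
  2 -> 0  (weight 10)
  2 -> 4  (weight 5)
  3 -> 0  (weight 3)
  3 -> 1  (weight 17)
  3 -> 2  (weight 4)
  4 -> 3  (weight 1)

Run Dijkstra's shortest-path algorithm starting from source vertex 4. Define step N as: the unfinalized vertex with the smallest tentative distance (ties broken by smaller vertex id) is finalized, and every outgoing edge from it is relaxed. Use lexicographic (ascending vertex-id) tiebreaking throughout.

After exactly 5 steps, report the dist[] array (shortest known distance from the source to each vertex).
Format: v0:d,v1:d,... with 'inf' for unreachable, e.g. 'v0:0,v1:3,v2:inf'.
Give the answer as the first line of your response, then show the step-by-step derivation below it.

v0:4,v1:16,v2:5,v3:1,v4:0

step 1: dist = v0:inf,v1:inf,v2:inf,v3:1,v4:0
step 2: dist = v0:4,v1:18,v2:5,v3:1,v4:0
step 3: dist = v0:4,v1:16,v2:5,v3:1,v4:0
step 4: dist = v0:4,v1:16,v2:5,v3:1,v4:0
step 5: dist = v0:4,v1:16,v2:5,v3:1,v4:0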